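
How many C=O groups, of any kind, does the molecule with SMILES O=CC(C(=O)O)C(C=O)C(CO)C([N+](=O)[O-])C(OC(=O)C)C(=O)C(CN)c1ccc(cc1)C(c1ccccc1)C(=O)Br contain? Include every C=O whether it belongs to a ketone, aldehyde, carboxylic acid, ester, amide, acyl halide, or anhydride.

6

OHC: aldehyde, 1 C=O (running total 1).
CH(COOH): carboxylic acid, 1 C=O (running total 2).
CH(CHO): aldehyde, 1 C=O (running total 3).
CH(OCOCH3): ester, 1 C=O (running total 4).
CO: ketone, 1 C=O (running total 5).
COBr: acyl halide, 1 C=O (running total 6).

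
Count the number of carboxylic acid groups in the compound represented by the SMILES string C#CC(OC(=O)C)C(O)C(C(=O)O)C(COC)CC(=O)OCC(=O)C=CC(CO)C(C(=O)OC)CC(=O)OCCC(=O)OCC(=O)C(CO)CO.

1

C≡C triple bond → alkyne.
pendant –OC(=O)CH3: an acyloxy group → ester.
–OH on an sp³ carbon → alcohol (secondary).
pendant –COOH: carbonyl C bonded to C and –OH → carboxylic acid.
pendant –CH2OCH3: C–O–C linkage → ether.
–C(=O)–O–C with C on the carbonyl side → ester.
–C(=O)– with carbon on both sides → ketone.
C=C double bond → alkene.
pendant –CH2OH on an sp³ backbone C → alcohol.
pendant –COOCH3: carbonyl C bonded to C and –OCH3 → ester.
–C(=O)–O–C with C on the carbonyl side → ester.
–C(=O)–O–C with C on the carbonyl side → ester.
–C(=O)– with carbon on both sides → ketone.
pendant –CH2OH on an sp³ backbone C → alcohol.
–OH on an sp³ carbon → alcohol.
Carboxylic acid appears at: CH(COOH) → 1.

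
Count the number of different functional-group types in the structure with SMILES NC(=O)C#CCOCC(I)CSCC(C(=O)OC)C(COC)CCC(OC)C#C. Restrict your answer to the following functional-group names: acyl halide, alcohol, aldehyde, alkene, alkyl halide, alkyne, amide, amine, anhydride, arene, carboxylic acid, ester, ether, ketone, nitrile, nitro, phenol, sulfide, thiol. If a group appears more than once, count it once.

Working along the chain:
  H2NCO: –C(=O)NH2: carbonyl C bonded to C and to N → amide (the N is not a separate amine).
  C≡C: C≡C triple bond → alkyne.
  CH2OCH2: C–O–C with sp³ carbons on both sides and no adjacent C=O → ether.
  CH(I): halogen on an sp³ carbon → alkyl halide.
  CH2SCH2: C–S–C linkage → sulfide (thioether).
  CH(COOCH3): pendant –COOCH3: carbonyl C bonded to C and –OCH3 → ester.
  CH(CH2OCH3): pendant –CH2OCH3: C–O–C linkage → ether.
  CH(OCH3): pendant –OCH3: C–O–C with sp³ C, no adjacent C=O → ether.
  C≡CH: C≡C triple bond → alkyne.
Distinct types present: alkyl halide, alkyne, amide, ester, ether, sulfide.

6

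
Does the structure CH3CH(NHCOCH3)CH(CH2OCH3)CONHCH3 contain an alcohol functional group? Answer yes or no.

no

pendant –NHC(=O)CH3: N bonded to a carbonyl → amide (not amine).
pendant –CH2OCH3: C–O–C linkage → ether.
–C(=O)NHCH3: carbonyl C bonded to C and to N → amide (the N is not an amine).
The groups actually present are: amide, ether.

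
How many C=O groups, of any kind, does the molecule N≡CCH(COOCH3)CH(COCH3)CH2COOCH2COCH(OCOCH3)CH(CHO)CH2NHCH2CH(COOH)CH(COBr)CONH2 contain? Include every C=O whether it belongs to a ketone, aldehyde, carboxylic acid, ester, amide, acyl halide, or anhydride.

9

CH(COOCH3): ester, 1 C=O (running total 1).
CH(COCH3): ketone, 1 C=O (running total 2).
CH2COOCH2: ester, 1 C=O (running total 3).
CO: ketone, 1 C=O (running total 4).
CH(OCOCH3): ester, 1 C=O (running total 5).
CH(CHO): aldehyde, 1 C=O (running total 6).
CH(COOH): carboxylic acid, 1 C=O (running total 7).
CH(COBr): acyl halide, 1 C=O (running total 8).
CONH2: amide, 1 C=O (running total 9).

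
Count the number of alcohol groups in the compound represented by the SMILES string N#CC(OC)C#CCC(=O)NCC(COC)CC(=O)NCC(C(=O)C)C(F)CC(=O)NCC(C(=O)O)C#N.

0

Working along the chain:
  N≡C: N≡C–: carbon triple-bonded to nitrogen → nitrile.
  CH(OCH3): pendant –OCH3: C–O–C with sp³ C, no adjacent C=O → ether.
  C≡C: C≡C triple bond → alkyne.
  CH2CONHCH2: –C(=O)–N– linkage → amide (the N is not an amine).
  CH(CH2OCH3): pendant –CH2OCH3: C–O–C linkage → ether.
  CH2CONHCH2: –C(=O)–N– linkage → amide (the N is not an amine).
  CH(COCH3): pendant –COCH3: carbonyl C bonded to two carbons → ketone.
  CH(F): halogen on an sp³ carbon → alkyl halide.
  CH2CONHCH2: –C(=O)–N– linkage → amide (the N is not an amine).
  CH(COOH): pendant –COOH: carbonyl C bonded to C and –OH → carboxylic acid.
  CN: –C≡N: carbon triple-bonded to nitrogen → nitrile.
No segment is a alcohol: CH(OCH3) is ether, not alcohol; CH(CH2OCH3) is ether, not alcohol; CH(COCH3) is ketone, not alcohol. → 0.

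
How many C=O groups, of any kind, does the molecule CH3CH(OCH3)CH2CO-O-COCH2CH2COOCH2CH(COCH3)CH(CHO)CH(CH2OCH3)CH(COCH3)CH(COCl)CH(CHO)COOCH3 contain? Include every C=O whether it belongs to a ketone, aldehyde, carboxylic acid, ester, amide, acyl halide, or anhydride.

CH2CO-O-COCH2: anhydride, 2 C=O (running total 2).
CH2COOCH2: ester, 1 C=O (running total 3).
CH(COCH3): ketone, 1 C=O (running total 4).
CH(CHO): aldehyde, 1 C=O (running total 5).
CH(COCH3): ketone, 1 C=O (running total 6).
CH(COCl): acyl halide, 1 C=O (running total 7).
CH(CHO): aldehyde, 1 C=O (running total 8).
COOCH3: ester, 1 C=O (running total 9).

9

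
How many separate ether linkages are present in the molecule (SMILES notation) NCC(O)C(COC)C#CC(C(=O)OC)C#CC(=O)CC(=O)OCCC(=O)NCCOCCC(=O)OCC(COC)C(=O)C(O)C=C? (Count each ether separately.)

3

–NH2 on an sp³ carbon with no adjacent C=O → amine.
–OH on an sp³ carbon → alcohol (secondary).
pendant –CH2OCH3: C–O–C linkage → ether.
C≡C triple bond → alkyne.
pendant –COOCH3: carbonyl C bonded to C and –OCH3 → ester.
C≡C triple bond → alkyne.
–C(=O)– with carbon on both sides → ketone.
–C(=O)–O–C with C on the carbonyl side → ester.
–C(=O)–N– linkage → amide (the N is not an amine).
C–O–C with sp³ carbons on both sides and no adjacent C=O → ether.
–C(=O)–O–C with C on the carbonyl side → ester.
pendant –CH2OCH3: C–O–C linkage → ether.
–C(=O)– with carbon on both sides → ketone.
–OH on an sp³ carbon → alcohol (secondary).
C=C double bond → alkene.
Ether appears at: CH(CH2OCH3), CH2OCH2, CH(CH2OCH3) → 3.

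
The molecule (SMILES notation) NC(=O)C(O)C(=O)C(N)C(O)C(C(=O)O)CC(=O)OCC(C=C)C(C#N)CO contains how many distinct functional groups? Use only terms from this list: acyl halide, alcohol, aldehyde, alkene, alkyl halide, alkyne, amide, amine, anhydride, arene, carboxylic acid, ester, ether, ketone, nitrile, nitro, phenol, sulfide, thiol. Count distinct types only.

–C(=O)NH2: carbonyl C bonded to C and to N → amide (the N is not a separate amine).
–OH on an sp³ carbon → alcohol (secondary).
–C(=O)– with carbon on both sides → ketone.
–NH2 on an sp³ carbon with no adjacent C=O → amine.
–OH on an sp³ carbon → alcohol (secondary).
pendant –COOH: carbonyl C bonded to C and –OH → carboxylic acid.
–C(=O)–O–C with C on the carbonyl side → ester.
pendant –CH=CH2: C=C double bond → alkene.
pendant –C≡N: nitrile.
–OH on an sp³ carbon → alcohol.
Distinct types present: alcohol, alkene, amide, amine, carboxylic acid, ester, ketone, nitrile.

8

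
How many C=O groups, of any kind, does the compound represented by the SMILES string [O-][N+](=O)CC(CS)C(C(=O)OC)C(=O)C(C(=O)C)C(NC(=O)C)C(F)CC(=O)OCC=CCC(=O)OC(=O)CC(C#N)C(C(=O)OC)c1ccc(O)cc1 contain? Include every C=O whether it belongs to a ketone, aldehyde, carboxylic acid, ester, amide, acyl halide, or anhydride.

8

CH(COOCH3): ester, 1 C=O (running total 1).
CO: ketone, 1 C=O (running total 2).
CH(COCH3): ketone, 1 C=O (running total 3).
CH(NHCOCH3): amide, 1 C=O (running total 4).
CH2COOCH2: ester, 1 C=O (running total 5).
CH2CO-O-COCH2: anhydride, 2 C=O (running total 7).
CH(COOCH3): ester, 1 C=O (running total 8).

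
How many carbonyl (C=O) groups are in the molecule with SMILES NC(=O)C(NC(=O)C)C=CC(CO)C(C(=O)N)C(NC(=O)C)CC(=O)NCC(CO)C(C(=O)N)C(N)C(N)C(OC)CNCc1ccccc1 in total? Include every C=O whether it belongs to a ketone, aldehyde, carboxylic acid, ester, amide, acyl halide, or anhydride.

6

H2NCO: amide, 1 C=O (running total 1).
CH(NHCOCH3): amide, 1 C=O (running total 2).
CH(CONH2): amide, 1 C=O (running total 3).
CH(NHCOCH3): amide, 1 C=O (running total 4).
CH2CONHCH2: amide, 1 C=O (running total 5).
CH(CONH2): amide, 1 C=O (running total 6).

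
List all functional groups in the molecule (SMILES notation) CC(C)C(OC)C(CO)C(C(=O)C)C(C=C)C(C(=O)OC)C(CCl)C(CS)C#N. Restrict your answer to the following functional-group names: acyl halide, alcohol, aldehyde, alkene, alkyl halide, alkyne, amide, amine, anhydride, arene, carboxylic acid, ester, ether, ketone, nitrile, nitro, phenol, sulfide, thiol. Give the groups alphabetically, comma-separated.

alcohol, alkene, alkyl halide, ester, ether, ketone, nitrile, thiol

Working along the chain:
  CH(OCH3): pendant –OCH3: C–O–C with sp³ C, no adjacent C=O → ether.
  CH(CH2OH): pendant –CH2OH on an sp³ backbone C → alcohol.
  CH(COCH3): pendant –COCH3: carbonyl C bonded to two carbons → ketone.
  CH(CH=CH2): pendant –CH=CH2: C=C double bond → alkene.
  CH(COOCH3): pendant –COOCH3: carbonyl C bonded to C and –OCH3 → ester.
  CH(CH2Cl): pendant –CH2X: halogen on sp³ carbon → alkyl halide.
  CH(CH2SH): pendant –CH2SH → thiol.
  CN: –C≡N: carbon triple-bonded to nitrogen → nitrile.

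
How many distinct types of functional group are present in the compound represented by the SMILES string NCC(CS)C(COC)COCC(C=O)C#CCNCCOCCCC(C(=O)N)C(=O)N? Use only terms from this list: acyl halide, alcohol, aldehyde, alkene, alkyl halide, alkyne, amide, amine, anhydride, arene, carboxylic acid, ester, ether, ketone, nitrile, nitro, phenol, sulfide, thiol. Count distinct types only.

6

Working along the chain:
  H2NCH2: –NH2 on an sp³ carbon with no adjacent C=O → amine.
  CH(CH2SH): pendant –CH2SH → thiol.
  CH(CH2OCH3): pendant –CH2OCH3: C–O–C linkage → ether.
  CH2OCH2: C–O–C with sp³ carbons on both sides and no adjacent C=O → ether.
  CH(CHO): pendant –CHO: carbonyl C bonded to C and H → aldehyde.
  C≡C: C≡C triple bond → alkyne.
  CH2NHCH2: C–N–C with sp³ carbons and no adjacent C=O → amine (secondary).
  CH2OCH2: C–O–C with sp³ carbons on both sides and no adjacent C=O → ether.
  CH(CONH2): pendant –CONH2: carbonyl C bonded to C and N → amide.
  CONH2: –C(=O)NH2: carbonyl C bonded to C and to N → amide (the N is not a separate amine).
Distinct types present: aldehyde, alkyne, amide, amine, ether, thiol.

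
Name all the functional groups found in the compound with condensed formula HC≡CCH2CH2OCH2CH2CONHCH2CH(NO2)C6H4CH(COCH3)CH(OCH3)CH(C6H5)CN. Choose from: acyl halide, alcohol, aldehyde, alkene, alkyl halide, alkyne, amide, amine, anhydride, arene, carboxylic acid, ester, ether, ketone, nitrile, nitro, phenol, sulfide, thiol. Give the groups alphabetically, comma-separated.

alkyne, amide, arene, ether, ketone, nitrile, nitro

C≡C triple bond → alkyne.
C–O–C with sp³ carbons on both sides and no adjacent C=O → ether.
–C(=O)–N– linkage → amide (the N is not an amine).
–NO2 on an sp³ carbon → nitro (the N=O is not a carbonyl).
para-disubstituted benzene ring → arene.
pendant –COCH3: carbonyl C bonded to two carbons → ketone.
pendant –OCH3: C–O–C with sp³ C, no adjacent C=O → ether.
pendant –C6H5: benzene ring → arene.
–C≡N: carbon triple-bonded to nitrogen → nitrile.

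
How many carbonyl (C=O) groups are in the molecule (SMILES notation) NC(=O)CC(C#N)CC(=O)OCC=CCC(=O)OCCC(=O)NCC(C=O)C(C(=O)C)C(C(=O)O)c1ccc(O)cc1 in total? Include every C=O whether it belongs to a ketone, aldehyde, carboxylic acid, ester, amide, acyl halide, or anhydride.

H2NCO: amide, 1 C=O (running total 1).
CH2COOCH2: ester, 1 C=O (running total 2).
CH2COOCH2: ester, 1 C=O (running total 3).
CH2CONHCH2: amide, 1 C=O (running total 4).
CH(CHO): aldehyde, 1 C=O (running total 5).
CH(COCH3): ketone, 1 C=O (running total 6).
CH(COOH): carboxylic acid, 1 C=O (running total 7).

7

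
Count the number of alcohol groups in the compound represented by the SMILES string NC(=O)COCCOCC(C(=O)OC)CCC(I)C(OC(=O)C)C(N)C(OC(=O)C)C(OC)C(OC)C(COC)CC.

0

Taking each segment in turn:
  H2NCO: –C(=O)NH2: carbonyl C bonded to C and to N → amide (the N is not a separate amine).
  CH2OCH2: C–O–C with sp³ carbons on both sides and no adjacent C=O → ether.
  CH2OCH2: C–O–C with sp³ carbons on both sides and no adjacent C=O → ether.
  CH(COOCH3): pendant –COOCH3: carbonyl C bonded to C and –OCH3 → ester.
  CH(I): halogen on an sp³ carbon → alkyl halide.
  CH(OCOCH3): pendant –OC(=O)CH3: an acyloxy group → ester.
  CH(NH2): –NH2 on an sp³ carbon with no adjacent C=O → amine.
  CH(OCOCH3): pendant –OC(=O)CH3: an acyloxy group → ester.
  CH(OCH3): pendant –OCH3: C–O–C with sp³ C, no adjacent C=O → ether.
  CH(OCH3): pendant –OCH3: C–O–C with sp³ C, no adjacent C=O → ether.
  CH(CH2OCH3): pendant –CH2OCH3: C–O–C linkage → ether.
No segment is a alcohol: CH2OCH2 is ether, not alcohol; CH2OCH2 is ether, not alcohol; CH(OCH3) is ether, not alcohol. → 0.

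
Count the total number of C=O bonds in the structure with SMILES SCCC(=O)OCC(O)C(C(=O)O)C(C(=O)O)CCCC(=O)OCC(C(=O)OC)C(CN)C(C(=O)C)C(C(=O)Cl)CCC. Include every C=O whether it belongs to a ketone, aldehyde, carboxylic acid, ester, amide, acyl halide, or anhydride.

CH2COOCH2: ester, 1 C=O (running total 1).
CH(COOH): carboxylic acid, 1 C=O (running total 2).
CH(COOH): carboxylic acid, 1 C=O (running total 3).
CH2COOCH2: ester, 1 C=O (running total 4).
CH(COOCH3): ester, 1 C=O (running total 5).
CH(COCH3): ketone, 1 C=O (running total 6).
CH(COCl): acyl halide, 1 C=O (running total 7).

7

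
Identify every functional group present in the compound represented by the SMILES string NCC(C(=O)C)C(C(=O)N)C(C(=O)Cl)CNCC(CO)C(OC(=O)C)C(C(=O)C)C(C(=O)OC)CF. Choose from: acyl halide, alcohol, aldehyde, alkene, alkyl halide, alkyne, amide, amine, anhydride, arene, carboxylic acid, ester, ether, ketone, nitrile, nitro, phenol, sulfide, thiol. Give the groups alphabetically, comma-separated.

Taking each segment in turn:
  H2NCH2: –NH2 on an sp³ carbon with no adjacent C=O → amine.
  CH(COCH3): pendant –COCH3: carbonyl C bonded to two carbons → ketone.
  CH(CONH2): pendant –CONH2: carbonyl C bonded to C and N → amide.
  CH(COCl): pendant –C(=O)X: carbonyl C bonded to C and halogen → acyl halide.
  CH2NHCH2: C–N–C with sp³ carbons and no adjacent C=O → amine (secondary).
  CH(CH2OH): pendant –CH2OH on an sp³ backbone C → alcohol.
  CH(OCOCH3): pendant –OC(=O)CH3: an acyloxy group → ester.
  CH(COCH3): pendant –COCH3: carbonyl C bonded to two carbons → ketone.
  CH(COOCH3): pendant –COOCH3: carbonyl C bonded to C and –OCH3 → ester.
  CH2F: halogen on an sp³ carbon → alkyl halide.

acyl halide, alcohol, alkyl halide, amide, amine, ester, ketone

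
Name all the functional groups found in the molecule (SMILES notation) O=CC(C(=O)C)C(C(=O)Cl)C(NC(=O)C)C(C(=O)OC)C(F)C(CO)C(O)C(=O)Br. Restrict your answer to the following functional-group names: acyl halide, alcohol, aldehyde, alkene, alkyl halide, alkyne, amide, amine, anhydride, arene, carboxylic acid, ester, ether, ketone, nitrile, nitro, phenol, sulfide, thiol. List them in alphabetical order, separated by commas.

Taking each segment in turn:
  OHC: terminal –CHO: carbonyl C bonded to H and C → aldehyde.
  CH(COCH3): pendant –COCH3: carbonyl C bonded to two carbons → ketone.
  CH(COCl): pendant –C(=O)X: carbonyl C bonded to C and halogen → acyl halide.
  CH(NHCOCH3): pendant –NHC(=O)CH3: N bonded to a carbonyl → amide (not amine).
  CH(COOCH3): pendant –COOCH3: carbonyl C bonded to C and –OCH3 → ester.
  CH(F): halogen on an sp³ carbon → alkyl halide.
  CH(CH2OH): pendant –CH2OH on an sp³ backbone C → alcohol.
  CH(OH): –OH on an sp³ carbon → alcohol (secondary).
  COBr: –C(=O)Br: carbonyl C bonded to C and to a halogen → acyl halide (not alkyl halide).

acyl halide, alcohol, aldehyde, alkyl halide, amide, ester, ketone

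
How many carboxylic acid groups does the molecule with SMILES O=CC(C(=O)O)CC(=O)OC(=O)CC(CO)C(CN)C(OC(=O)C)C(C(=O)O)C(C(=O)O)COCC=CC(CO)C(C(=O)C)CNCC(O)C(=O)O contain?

4

terminal –CHO: carbonyl C bonded to H and C → aldehyde.
pendant –COOH: carbonyl C bonded to C and –OH → carboxylic acid.
two acyl groups sharing one oxygen, –C(=O)–O–C(=O)– → anhydride.
pendant –CH2OH on an sp³ backbone C → alcohol.
pendant –CH2NH2: N on sp³ C, no adjacent C=O → amine.
pendant –OC(=O)CH3: an acyloxy group → ester.
pendant –COOH: carbonyl C bonded to C and –OH → carboxylic acid.
pendant –COOH: carbonyl C bonded to C and –OH → carboxylic acid.
C–O–C with sp³ carbons on both sides and no adjacent C=O → ether.
C=C double bond → alkene.
pendant –CH2OH on an sp³ backbone C → alcohol.
pendant –COCH3: carbonyl C bonded to two carbons → ketone.
C–N–C with sp³ carbons and no adjacent C=O → amine (secondary).
–OH on an sp³ carbon → alcohol (secondary).
–COOH: carbonyl C bonded to –OH and C → carboxylic acid (the –OH is not a separate alcohol).
Carboxylic acid appears at: CH(COOH), CH(COOH), CH(COOH), COOH → 4.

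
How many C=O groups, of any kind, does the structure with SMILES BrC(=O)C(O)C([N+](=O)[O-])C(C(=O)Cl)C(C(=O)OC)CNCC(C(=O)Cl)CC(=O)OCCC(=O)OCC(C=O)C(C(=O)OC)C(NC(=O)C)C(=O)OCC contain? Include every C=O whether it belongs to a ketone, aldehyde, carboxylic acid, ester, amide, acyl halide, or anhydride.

10

BrCO: acyl halide, 1 C=O (running total 1).
CH(COCl): acyl halide, 1 C=O (running total 2).
CH(COOCH3): ester, 1 C=O (running total 3).
CH(COCl): acyl halide, 1 C=O (running total 4).
CH2COOCH2: ester, 1 C=O (running total 5).
CH2COOCH2: ester, 1 C=O (running total 6).
CH(CHO): aldehyde, 1 C=O (running total 7).
CH(COOCH3): ester, 1 C=O (running total 8).
CH(NHCOCH3): amide, 1 C=O (running total 9).
COOCH2CH3: ester, 1 C=O (running total 10).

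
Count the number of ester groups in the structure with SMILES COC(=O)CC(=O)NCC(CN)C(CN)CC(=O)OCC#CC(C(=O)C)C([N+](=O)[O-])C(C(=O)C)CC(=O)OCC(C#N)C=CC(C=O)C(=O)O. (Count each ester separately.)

Working along the chain:
  CH3OOC: CH3O–C(=O)–: carbonyl C bonded to C and to –OCH3 → ester (not ketone + ether).
  CH2CONHCH2: –C(=O)–N– linkage → amide (the N is not an amine).
  CH(CH2NH2): pendant –CH2NH2: N on sp³ C, no adjacent C=O → amine.
  CH(CH2NH2): pendant –CH2NH2: N on sp³ C, no adjacent C=O → amine.
  CH2COOCH2: –C(=O)–O–C with C on the carbonyl side → ester.
  C≡C: C≡C triple bond → alkyne.
  CH(COCH3): pendant –COCH3: carbonyl C bonded to two carbons → ketone.
  CH(NO2): –NO2 on an sp³ carbon → nitro (the N=O is not a carbonyl).
  CH(COCH3): pendant –COCH3: carbonyl C bonded to two carbons → ketone.
  CH2COOCH2: –C(=O)–O–C with C on the carbonyl side → ester.
  CH(CN): pendant –C≡N: nitrile.
  CH=CH: C=C double bond → alkene.
  CH(CHO): pendant –CHO: carbonyl C bonded to C and H → aldehyde.
  COOH: –COOH: carbonyl C bonded to –OH and C → carboxylic acid (the –OH is not a separate alcohol).
Ester appears at: CH3OOC, CH2COOCH2, CH2COOCH2 → 3.

3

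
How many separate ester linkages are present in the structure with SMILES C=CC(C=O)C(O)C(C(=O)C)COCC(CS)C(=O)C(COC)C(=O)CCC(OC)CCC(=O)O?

0

C=C double bond → alkene.
pendant –CHO: carbonyl C bonded to C and H → aldehyde.
–OH on an sp³ carbon → alcohol (secondary).
pendant –COCH3: carbonyl C bonded to two carbons → ketone.
C–O–C with sp³ carbons on both sides and no adjacent C=O → ether.
pendant –CH2SH → thiol.
–C(=O)– with carbon on both sides → ketone.
pendant –CH2OCH3: C–O–C linkage → ether.
–C(=O)– with carbon on both sides → ketone.
pendant –OCH3: C–O–C with sp³ C, no adjacent C=O → ether.
–COOH: carbonyl C bonded to –OH and C → carboxylic acid (the –OH is not a separate alcohol).
No segment is a ester: CH(COCH3) is ketone, not ester; CH2OCH2 is ether, not ester; CO is ketone, not ester. → 0.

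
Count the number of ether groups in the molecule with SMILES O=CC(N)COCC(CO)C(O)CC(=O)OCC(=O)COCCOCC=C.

3

terminal –CHO: carbonyl C bonded to H and C → aldehyde.
–NH2 on an sp³ carbon with no adjacent C=O → amine.
C–O–C with sp³ carbons on both sides and no adjacent C=O → ether.
pendant –CH2OH on an sp³ backbone C → alcohol.
–OH on an sp³ carbon → alcohol (secondary).
–C(=O)–O–C with C on the carbonyl side → ester.
–C(=O)– with carbon on both sides → ketone.
C–O–C with sp³ carbons on both sides and no adjacent C=O → ether.
C–O–C with sp³ carbons on both sides and no adjacent C=O → ether.
C=C double bond → alkene.
Ether appears at: CH2OCH2, CH2OCH2, CH2OCH2 → 3.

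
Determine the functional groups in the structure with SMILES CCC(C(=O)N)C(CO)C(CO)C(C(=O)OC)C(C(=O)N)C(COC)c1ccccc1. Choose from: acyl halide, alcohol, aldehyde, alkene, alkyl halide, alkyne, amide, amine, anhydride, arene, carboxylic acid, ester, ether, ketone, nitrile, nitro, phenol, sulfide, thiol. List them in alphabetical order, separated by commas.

alcohol, amide, arene, ester, ether

pendant –CONH2: carbonyl C bonded to C and N → amide.
pendant –CH2OH on an sp³ backbone C → alcohol.
pendant –CH2OH on an sp³ backbone C → alcohol.
pendant –COOCH3: carbonyl C bonded to C and –OCH3 → ester.
pendant –CONH2: carbonyl C bonded to C and N → amide.
pendant –CH2OCH3: C–O–C linkage → ether.
–C6H5 phenyl ring → arene.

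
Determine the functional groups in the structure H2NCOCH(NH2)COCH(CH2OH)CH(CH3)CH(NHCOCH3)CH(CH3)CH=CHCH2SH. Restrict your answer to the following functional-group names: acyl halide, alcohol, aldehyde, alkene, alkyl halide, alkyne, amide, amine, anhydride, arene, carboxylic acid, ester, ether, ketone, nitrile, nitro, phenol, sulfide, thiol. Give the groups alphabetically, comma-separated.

–C(=O)NH2: carbonyl C bonded to C and to N → amide (the N is not a separate amine).
–NH2 on an sp³ carbon with no adjacent C=O → amine.
–C(=O)– with carbon on both sides → ketone.
pendant –CH2OH on an sp³ backbone C → alcohol.
pendant –NHC(=O)CH3: N bonded to a carbonyl → amide (not amine).
C=C double bond → alkene.
–SH on an sp³ carbon → thiol.

alcohol, alkene, amide, amine, ketone, thiol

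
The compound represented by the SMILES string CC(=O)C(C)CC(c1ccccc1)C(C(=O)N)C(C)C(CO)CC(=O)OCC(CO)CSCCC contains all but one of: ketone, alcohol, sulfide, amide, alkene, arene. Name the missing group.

ketone: present (CO — –C(=O)– with carbon on both sides → ketone).
sulfide: present (CH2SCH2 — C–S–C linkage → sulfide (thioether)).
amide: present (CH(CONH2) — pendant –CONH2: carbonyl C bonded to C and N → amide).
arene: present (CH(C6H5) — pendant –C6H5: benzene ring → arene).
alcohol: present (CH(CH2OH) — pendant –CH2OH on an sp³ backbone C → alcohol).
alkene: absent. In CH(C6H5), the C=C units are part of an aromatic ring, which is an arene, not an isolated alkene.

alkene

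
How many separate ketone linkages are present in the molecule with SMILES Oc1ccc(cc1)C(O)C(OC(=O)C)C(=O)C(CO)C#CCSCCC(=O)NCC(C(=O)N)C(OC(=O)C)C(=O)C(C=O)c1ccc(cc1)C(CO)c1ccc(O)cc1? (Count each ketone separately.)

2

–OH attached directly to an aromatic ring → phenol (not alcohol); the ring itself is an arene.
–OH on an sp³ carbon → alcohol (secondary).
pendant –OC(=O)CH3: an acyloxy group → ester.
–C(=O)– with carbon on both sides → ketone.
pendant –CH2OH on an sp³ backbone C → alcohol.
C≡C triple bond → alkyne.
C–S–C linkage → sulfide (thioether).
–C(=O)–N– linkage → amide (the N is not an amine).
pendant –CONH2: carbonyl C bonded to C and N → amide.
pendant –OC(=O)CH3: an acyloxy group → ester.
–C(=O)– with carbon on both sides → ketone.
pendant –CHO: carbonyl C bonded to C and H → aldehyde.
para-disubstituted benzene ring → arene.
pendant –CH2OH on an sp³ backbone C → alcohol.
–OH attached directly to an aromatic ring → phenol (not alcohol); the ring itself is an arene.
Ketone appears at: CO, CO → 2.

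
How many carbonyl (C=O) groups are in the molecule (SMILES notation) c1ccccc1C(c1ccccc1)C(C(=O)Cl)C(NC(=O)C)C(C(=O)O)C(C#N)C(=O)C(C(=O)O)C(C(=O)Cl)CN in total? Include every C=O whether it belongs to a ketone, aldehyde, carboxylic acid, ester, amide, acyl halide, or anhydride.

CH(COCl): acyl halide, 1 C=O (running total 1).
CH(NHCOCH3): amide, 1 C=O (running total 2).
CH(COOH): carboxylic acid, 1 C=O (running total 3).
CO: ketone, 1 C=O (running total 4).
CH(COOH): carboxylic acid, 1 C=O (running total 5).
CH(COCl): acyl halide, 1 C=O (running total 6).

6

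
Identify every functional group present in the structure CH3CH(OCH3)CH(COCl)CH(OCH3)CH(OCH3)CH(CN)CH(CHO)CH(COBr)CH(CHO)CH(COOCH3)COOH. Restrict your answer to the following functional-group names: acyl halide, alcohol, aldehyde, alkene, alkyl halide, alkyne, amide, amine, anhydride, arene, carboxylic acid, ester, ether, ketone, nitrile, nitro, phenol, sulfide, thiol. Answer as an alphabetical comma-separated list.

Reading the structure from left to right:
  CH(OCH3): pendant –OCH3: C–O–C with sp³ C, no adjacent C=O → ether.
  CH(COCl): pendant –C(=O)X: carbonyl C bonded to C and halogen → acyl halide.
  CH(OCH3): pendant –OCH3: C–O–C with sp³ C, no adjacent C=O → ether.
  CH(OCH3): pendant –OCH3: C–O–C with sp³ C, no adjacent C=O → ether.
  CH(CN): pendant –C≡N: nitrile.
  CH(CHO): pendant –CHO: carbonyl C bonded to C and H → aldehyde.
  CH(COBr): pendant –C(=O)X: carbonyl C bonded to C and halogen → acyl halide.
  CH(CHO): pendant –CHO: carbonyl C bonded to C and H → aldehyde.
  CH(COOCH3): pendant –COOCH3: carbonyl C bonded to C and –OCH3 → ester.
  COOH: –COOH: carbonyl C bonded to –OH and C → carboxylic acid (the –OH is not a separate alcohol).

acyl halide, aldehyde, carboxylic acid, ester, ether, nitrile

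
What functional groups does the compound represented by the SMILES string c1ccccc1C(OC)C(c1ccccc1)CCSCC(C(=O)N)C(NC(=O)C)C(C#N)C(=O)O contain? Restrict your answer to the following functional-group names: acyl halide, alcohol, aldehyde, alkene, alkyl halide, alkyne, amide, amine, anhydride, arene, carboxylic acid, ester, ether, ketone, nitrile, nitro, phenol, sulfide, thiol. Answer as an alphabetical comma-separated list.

amide, arene, carboxylic acid, ether, nitrile, sulfide

C6H5– phenyl ring → arene.
pendant –OCH3: C–O–C with sp³ C, no adjacent C=O → ether.
pendant –C6H5: benzene ring → arene.
C–S–C linkage → sulfide (thioether).
pendant –CONH2: carbonyl C bonded to C and N → amide.
pendant –NHC(=O)CH3: N bonded to a carbonyl → amide (not amine).
pendant –C≡N: nitrile.
–COOH: carbonyl C bonded to –OH and C → carboxylic acid (the –OH is not a separate alcohol).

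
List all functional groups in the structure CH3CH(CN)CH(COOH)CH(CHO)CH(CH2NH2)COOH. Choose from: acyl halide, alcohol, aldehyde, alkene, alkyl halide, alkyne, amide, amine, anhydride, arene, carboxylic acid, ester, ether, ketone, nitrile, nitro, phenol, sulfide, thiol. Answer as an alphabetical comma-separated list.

aldehyde, amine, carboxylic acid, nitrile

pendant –C≡N: nitrile.
pendant –COOH: carbonyl C bonded to C and –OH → carboxylic acid.
pendant –CHO: carbonyl C bonded to C and H → aldehyde.
pendant –CH2NH2: N on sp³ C, no adjacent C=O → amine.
–COOH: carbonyl C bonded to –OH and C → carboxylic acid (the –OH is not a separate alcohol).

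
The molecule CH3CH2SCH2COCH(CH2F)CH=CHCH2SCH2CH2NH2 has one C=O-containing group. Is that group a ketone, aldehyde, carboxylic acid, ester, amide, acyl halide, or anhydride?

ketone

The carbonyl is in the CO segment: –C(=O)– with carbon on both sides → ketone.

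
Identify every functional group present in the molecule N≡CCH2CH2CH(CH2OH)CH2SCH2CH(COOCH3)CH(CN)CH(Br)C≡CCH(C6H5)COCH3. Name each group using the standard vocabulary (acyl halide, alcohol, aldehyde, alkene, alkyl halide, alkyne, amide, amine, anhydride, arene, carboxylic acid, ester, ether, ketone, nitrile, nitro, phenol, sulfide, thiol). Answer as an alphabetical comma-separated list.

alcohol, alkyl halide, alkyne, arene, ester, ketone, nitrile, sulfide

Working along the chain:
  N≡C: N≡C–: carbon triple-bonded to nitrogen → nitrile.
  CH(CH2OH): pendant –CH2OH on an sp³ backbone C → alcohol.
  CH2SCH2: C–S–C linkage → sulfide (thioether).
  CH(COOCH3): pendant –COOCH3: carbonyl C bonded to C and –OCH3 → ester.
  CH(CN): pendant –C≡N: nitrile.
  CH(Br): halogen on an sp³ carbon → alkyl halide.
  C≡C: C≡C triple bond → alkyne.
  CH(C6H5): pendant –C6H5: benzene ring → arene.
  CO: –C(=O)– with carbon on both sides → ketone.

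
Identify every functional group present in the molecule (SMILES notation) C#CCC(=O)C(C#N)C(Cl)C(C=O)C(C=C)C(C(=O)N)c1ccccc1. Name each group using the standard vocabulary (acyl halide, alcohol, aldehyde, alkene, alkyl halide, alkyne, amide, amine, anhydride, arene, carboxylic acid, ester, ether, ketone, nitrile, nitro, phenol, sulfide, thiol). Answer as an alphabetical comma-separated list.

aldehyde, alkene, alkyl halide, alkyne, amide, arene, ketone, nitrile

C≡C triple bond → alkyne.
–C(=O)– with carbon on both sides → ketone.
pendant –C≡N: nitrile.
halogen on an sp³ carbon → alkyl halide.
pendant –CHO: carbonyl C bonded to C and H → aldehyde.
pendant –CH=CH2: C=C double bond → alkene.
pendant –CONH2: carbonyl C bonded to C and N → amide.
–C6H5 phenyl ring → arene.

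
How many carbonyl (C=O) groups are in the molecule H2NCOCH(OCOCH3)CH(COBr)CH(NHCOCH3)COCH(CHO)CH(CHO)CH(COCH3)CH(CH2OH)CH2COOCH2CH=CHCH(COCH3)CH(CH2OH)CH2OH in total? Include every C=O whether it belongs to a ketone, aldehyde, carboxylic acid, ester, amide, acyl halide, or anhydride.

10

H2NCO: amide, 1 C=O (running total 1).
CH(OCOCH3): ester, 1 C=O (running total 2).
CH(COBr): acyl halide, 1 C=O (running total 3).
CH(NHCOCH3): amide, 1 C=O (running total 4).
CO: ketone, 1 C=O (running total 5).
CH(CHO): aldehyde, 1 C=O (running total 6).
CH(CHO): aldehyde, 1 C=O (running total 7).
CH(COCH3): ketone, 1 C=O (running total 8).
CH2COOCH2: ester, 1 C=O (running total 9).
CH(COCH3): ketone, 1 C=O (running total 10).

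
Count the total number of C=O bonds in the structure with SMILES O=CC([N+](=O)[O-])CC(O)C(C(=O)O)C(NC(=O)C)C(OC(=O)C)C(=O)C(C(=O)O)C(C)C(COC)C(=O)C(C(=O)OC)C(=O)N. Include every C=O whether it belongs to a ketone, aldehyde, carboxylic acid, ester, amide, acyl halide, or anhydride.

9

OHC: aldehyde, 1 C=O (running total 1).
CH(COOH): carboxylic acid, 1 C=O (running total 2).
CH(NHCOCH3): amide, 1 C=O (running total 3).
CH(OCOCH3): ester, 1 C=O (running total 4).
CO: ketone, 1 C=O (running total 5).
CH(COOH): carboxylic acid, 1 C=O (running total 6).
CO: ketone, 1 C=O (running total 7).
CH(COOCH3): ester, 1 C=O (running total 8).
CONH2: amide, 1 C=O (running total 9).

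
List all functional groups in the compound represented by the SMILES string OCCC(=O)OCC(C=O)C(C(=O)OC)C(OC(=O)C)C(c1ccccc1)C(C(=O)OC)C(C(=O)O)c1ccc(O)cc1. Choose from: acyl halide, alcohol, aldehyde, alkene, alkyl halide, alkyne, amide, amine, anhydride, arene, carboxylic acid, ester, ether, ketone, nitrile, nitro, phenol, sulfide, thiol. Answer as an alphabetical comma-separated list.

HO– on an sp³ carbon → alcohol.
–C(=O)–O–C with C on the carbonyl side → ester.
pendant –CHO: carbonyl C bonded to C and H → aldehyde.
pendant –COOCH3: carbonyl C bonded to C and –OCH3 → ester.
pendant –OC(=O)CH3: an acyloxy group → ester.
pendant –C6H5: benzene ring → arene.
pendant –COOCH3: carbonyl C bonded to C and –OCH3 → ester.
pendant –COOH: carbonyl C bonded to C and –OH → carboxylic acid.
–OH attached directly to an aromatic ring → phenol (not alcohol); the ring itself is an arene.

alcohol, aldehyde, arene, carboxylic acid, ester, phenol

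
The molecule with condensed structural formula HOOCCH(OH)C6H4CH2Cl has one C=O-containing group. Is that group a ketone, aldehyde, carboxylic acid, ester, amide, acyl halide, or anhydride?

The carbonyl is in the HOOC segment: –COOH: carbonyl C bonded to –OH and C → carboxylic acid (the –OH is not a separate alcohol).

carboxylic acid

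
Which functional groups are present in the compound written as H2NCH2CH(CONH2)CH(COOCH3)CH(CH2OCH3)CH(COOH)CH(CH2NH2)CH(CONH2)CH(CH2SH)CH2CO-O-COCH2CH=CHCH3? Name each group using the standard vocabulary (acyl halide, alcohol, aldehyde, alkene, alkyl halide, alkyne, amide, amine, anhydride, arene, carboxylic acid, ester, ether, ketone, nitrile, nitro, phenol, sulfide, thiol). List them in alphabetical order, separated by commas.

alkene, amide, amine, anhydride, carboxylic acid, ester, ether, thiol

–NH2 on an sp³ carbon with no adjacent C=O → amine.
pendant –CONH2: carbonyl C bonded to C and N → amide.
pendant –COOCH3: carbonyl C bonded to C and –OCH3 → ester.
pendant –CH2OCH3: C–O–C linkage → ether.
pendant –COOH: carbonyl C bonded to C and –OH → carboxylic acid.
pendant –CH2NH2: N on sp³ C, no adjacent C=O → amine.
pendant –CONH2: carbonyl C bonded to C and N → amide.
pendant –CH2SH → thiol.
two acyl groups sharing one oxygen, –C(=O)–O–C(=O)– → anhydride.
C=C double bond → alkene.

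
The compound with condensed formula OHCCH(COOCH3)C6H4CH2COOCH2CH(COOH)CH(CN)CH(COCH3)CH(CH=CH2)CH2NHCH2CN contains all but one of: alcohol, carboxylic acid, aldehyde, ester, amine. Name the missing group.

alcohol

amine: present (CH2NHCH2 — C–N–C with sp³ carbons and no adjacent C=O → amine (secondary)).
ester: present (CH(COOCH3) — pendant –COOCH3: carbonyl C bonded to C and –OCH3 → ester).
carboxylic acid: present (CH(COOH) — pendant –COOH: carbonyl C bonded to C and –OH → carboxylic acid).
aldehyde: present (OHC — terminal –CHO: carbonyl C bonded to H and C → aldehyde).
alcohol: absent. In CH(COOH), the –OH sits on a carbonyl carbon, making it part of a carboxylic acid, not an alcohol.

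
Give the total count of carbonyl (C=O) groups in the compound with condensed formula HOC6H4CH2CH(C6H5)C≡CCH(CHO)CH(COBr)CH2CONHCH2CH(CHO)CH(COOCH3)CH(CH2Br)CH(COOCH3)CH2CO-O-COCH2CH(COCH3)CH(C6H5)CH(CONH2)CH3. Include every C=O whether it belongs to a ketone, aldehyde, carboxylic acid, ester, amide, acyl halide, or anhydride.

CH(CHO): aldehyde, 1 C=O (running total 1).
CH(COBr): acyl halide, 1 C=O (running total 2).
CH2CONHCH2: amide, 1 C=O (running total 3).
CH(CHO): aldehyde, 1 C=O (running total 4).
CH(COOCH3): ester, 1 C=O (running total 5).
CH(COOCH3): ester, 1 C=O (running total 6).
CH2CO-O-COCH2: anhydride, 2 C=O (running total 8).
CH(COCH3): ketone, 1 C=O (running total 9).
CH(CONH2): amide, 1 C=O (running total 10).

10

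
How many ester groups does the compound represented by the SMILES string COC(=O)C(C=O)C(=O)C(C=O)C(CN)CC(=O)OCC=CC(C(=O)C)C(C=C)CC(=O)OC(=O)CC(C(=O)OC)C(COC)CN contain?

3

Reading the structure from left to right:
  CH3OOC: CH3O–C(=O)–: carbonyl C bonded to C and to –OCH3 → ester (not ketone + ether).
  CH(CHO): pendant –CHO: carbonyl C bonded to C and H → aldehyde.
  CO: –C(=O)– with carbon on both sides → ketone.
  CH(CHO): pendant –CHO: carbonyl C bonded to C and H → aldehyde.
  CH(CH2NH2): pendant –CH2NH2: N on sp³ C, no adjacent C=O → amine.
  CH2COOCH2: –C(=O)–O–C with C on the carbonyl side → ester.
  CH=CH: C=C double bond → alkene.
  CH(COCH3): pendant –COCH3: carbonyl C bonded to two carbons → ketone.
  CH(CH=CH2): pendant –CH=CH2: C=C double bond → alkene.
  CH2CO-O-COCH2: two acyl groups sharing one oxygen, –C(=O)–O–C(=O)– → anhydride.
  CH(COOCH3): pendant –COOCH3: carbonyl C bonded to C and –OCH3 → ester.
  CH(CH2OCH3): pendant –CH2OCH3: C–O–C linkage → ether.
  CH2NH2: –NH2 on an sp³ carbon with no adjacent C=O → amine.
Ester appears at: CH3OOC, CH2COOCH2, CH(COOCH3) → 3.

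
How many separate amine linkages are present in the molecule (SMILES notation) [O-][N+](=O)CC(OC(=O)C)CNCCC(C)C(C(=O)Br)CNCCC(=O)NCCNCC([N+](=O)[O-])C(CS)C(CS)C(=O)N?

3

Working along the chain:
  O2NCH2: –NO2 on carbon → nitro group.
  CH(OCOCH3): pendant –OC(=O)CH3: an acyloxy group → ester.
  CH2NHCH2: C–N–C with sp³ carbons and no adjacent C=O → amine (secondary).
  CH(COBr): pendant –C(=O)X: carbonyl C bonded to C and halogen → acyl halide.
  CH2NHCH2: C–N–C with sp³ carbons and no adjacent C=O → amine (secondary).
  CH2CONHCH2: –C(=O)–N– linkage → amide (the N is not an amine).
  CH2NHCH2: C–N–C with sp³ carbons and no adjacent C=O → amine (secondary).
  CH(NO2): –NO2 on an sp³ carbon → nitro (the N=O is not a carbonyl).
  CH(CH2SH): pendant –CH2SH → thiol.
  CH(CH2SH): pendant –CH2SH → thiol.
  CONH2: –C(=O)NH2: carbonyl C bonded to C and to N → amide (the N is not a separate amine).
Amine appears at: CH2NHCH2, CH2NHCH2, CH2NHCH2 → 3.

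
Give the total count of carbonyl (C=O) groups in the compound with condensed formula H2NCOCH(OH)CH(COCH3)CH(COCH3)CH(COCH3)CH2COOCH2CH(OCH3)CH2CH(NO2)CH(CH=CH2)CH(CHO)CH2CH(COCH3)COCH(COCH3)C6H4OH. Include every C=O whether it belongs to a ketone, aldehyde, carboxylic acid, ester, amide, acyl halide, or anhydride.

9

H2NCO: amide, 1 C=O (running total 1).
CH(COCH3): ketone, 1 C=O (running total 2).
CH(COCH3): ketone, 1 C=O (running total 3).
CH(COCH3): ketone, 1 C=O (running total 4).
CH2COOCH2: ester, 1 C=O (running total 5).
CH(CHO): aldehyde, 1 C=O (running total 6).
CH(COCH3): ketone, 1 C=O (running total 7).
CO: ketone, 1 C=O (running total 8).
CH(COCH3): ketone, 1 C=O (running total 9).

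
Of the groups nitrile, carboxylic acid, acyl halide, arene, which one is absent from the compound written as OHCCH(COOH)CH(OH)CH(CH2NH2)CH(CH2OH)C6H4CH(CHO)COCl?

carboxylic acid: present (CH(COOH) — pendant –COOH: carbonyl C bonded to C and –OH → carboxylic acid).
arene: present (C6H4 — para-disubstituted benzene ring → arene).
acyl halide: present (COCl — –C(=O)Cl: carbonyl C bonded to C and to a halogen → acyl halide (not alkyl halide)).
nitrile: no segment matches this pattern.

nitrile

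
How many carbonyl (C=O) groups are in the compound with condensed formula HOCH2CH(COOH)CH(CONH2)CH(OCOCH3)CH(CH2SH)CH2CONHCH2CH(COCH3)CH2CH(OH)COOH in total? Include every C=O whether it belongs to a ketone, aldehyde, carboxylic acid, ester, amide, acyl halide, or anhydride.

6

CH(COOH): carboxylic acid, 1 C=O (running total 1).
CH(CONH2): amide, 1 C=O (running total 2).
CH(OCOCH3): ester, 1 C=O (running total 3).
CH2CONHCH2: amide, 1 C=O (running total 4).
CH(COCH3): ketone, 1 C=O (running total 5).
COOH: carboxylic acid, 1 C=O (running total 6).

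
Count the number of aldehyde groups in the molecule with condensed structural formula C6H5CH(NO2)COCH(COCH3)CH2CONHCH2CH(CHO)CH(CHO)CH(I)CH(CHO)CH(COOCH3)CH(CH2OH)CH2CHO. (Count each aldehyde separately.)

Reading the structure from left to right:
  C6H5: C6H5– phenyl ring → arene.
  CH(NO2): –NO2 on an sp³ carbon → nitro (the N=O is not a carbonyl).
  CO: –C(=O)– with carbon on both sides → ketone.
  CH(COCH3): pendant –COCH3: carbonyl C bonded to two carbons → ketone.
  CH2CONHCH2: –C(=O)–N– linkage → amide (the N is not an amine).
  CH(CHO): pendant –CHO: carbonyl C bonded to C and H → aldehyde.
  CH(CHO): pendant –CHO: carbonyl C bonded to C and H → aldehyde.
  CH(I): halogen on an sp³ carbon → alkyl halide.
  CH(CHO): pendant –CHO: carbonyl C bonded to C and H → aldehyde.
  CH(COOCH3): pendant –COOCH3: carbonyl C bonded to C and –OCH3 → ester.
  CH(CH2OH): pendant –CH2OH on an sp³ backbone C → alcohol.
  CHO: terminal –CHO: carbonyl C bonded to H and C → aldehyde.
Aldehyde appears at: CH(CHO), CH(CHO), CH(CHO), CHO → 4.

4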